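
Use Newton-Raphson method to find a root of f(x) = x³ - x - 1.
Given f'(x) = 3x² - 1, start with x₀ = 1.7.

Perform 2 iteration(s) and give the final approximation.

f(x) = x³ - x - 1
f'(x) = 3x² - 1
x₀ = 1.7

Newton-Raphson formula: x_{n+1} = x_n - f(x_n)/f'(x_n)

Iteration 1:
  f(1.700000) = 2.213000
  f'(1.700000) = 7.670000
  x_1 = 1.700000 - 2.213000/7.670000 = 1.411473
Iteration 2:
  f(1.411473) = 0.400544
  f'(1.411473) = 4.976770
  x_2 = 1.411473 - 0.400544/4.976770 = 1.330991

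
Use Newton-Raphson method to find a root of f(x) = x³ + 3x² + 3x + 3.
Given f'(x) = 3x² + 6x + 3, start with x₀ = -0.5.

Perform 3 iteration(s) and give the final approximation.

f(x) = x³ + 3x² + 3x + 3
f'(x) = 3x² + 6x + 3
x₀ = -0.5

Newton-Raphson formula: x_{n+1} = x_n - f(x_n)/f'(x_n)

Iteration 1:
  f(-0.500000) = 2.125000
  f'(-0.500000) = 0.750000
  x_1 = -0.500000 - 2.125000/0.750000 = -3.333333
Iteration 2:
  f(-3.333333) = -10.703704
  f'(-3.333333) = 16.333333
  x_2 = -3.333333 - (-10.703704)/16.333333 = -2.678005
Iteration 3:
  f(-2.678005) = -2.724756
  f'(-2.678005) = 8.447098
  x_3 = -2.678005 - (-2.724756)/8.447098 = -2.355437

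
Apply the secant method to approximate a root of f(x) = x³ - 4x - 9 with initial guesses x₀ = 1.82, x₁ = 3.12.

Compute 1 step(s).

f(x) = x³ - 4x - 9
x₀ = 1.82, x₁ = 3.12

Secant formula: x_{n+1} = x_n - f(x_n)(x_n - x_{n-1})/(f(x_n) - f(x_{n-1}))

Iteration 1:
  f(1.820000) = -10.251432
  f(3.120000) = 8.891328
  x_2 = 3.120000 - 8.891328×(3.120000 - 1.820000)/(8.891328 - (-10.251432))
       = 2.516183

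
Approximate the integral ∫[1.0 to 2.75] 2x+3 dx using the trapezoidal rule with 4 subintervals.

f(x) = 2x+3
a = 1.0, b = 2.75, n = 4
h = (b - a)/n = 0.437500

Trapezoidal rule: (h/2)[f(x₀) + 2f(x₁) + 2f(x₂) + ... + f(xₙ)]

x_0 = 1.0000, f(x_0) = 5.000000, coefficient = 1
x_1 = 1.4375, f(x_1) = 5.875000, coefficient = 2
x_2 = 1.8750, f(x_2) = 6.750000, coefficient = 2
x_3 = 2.3125, f(x_3) = 7.625000, coefficient = 2
x_4 = 2.7500, f(x_4) = 8.500000, coefficient = 1

I ≈ (0.437500/2) × 54.000000 = 11.812500
Exact value: 11.812500
Error: 0.000000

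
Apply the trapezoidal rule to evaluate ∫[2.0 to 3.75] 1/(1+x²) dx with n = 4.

f(x) = 1/(1+x²)
a = 2.0, b = 3.75, n = 4
h = (b - a)/n = 0.437500

Trapezoidal rule: (h/2)[f(x₀) + 2f(x₁) + 2f(x₂) + ... + f(xₙ)]

x_0 = 2.0000, f(x_0) = 0.200000, coefficient = 1
x_1 = 2.4375, f(x_1) = 0.144063, coefficient = 2
x_2 = 2.8750, f(x_2) = 0.107926, coefficient = 2
x_3 = 3.3125, f(x_3) = 0.083524, coefficient = 2
x_4 = 3.7500, f(x_4) = 0.066390, coefficient = 1

I ≈ (0.437500/2) × 0.937415 = 0.205060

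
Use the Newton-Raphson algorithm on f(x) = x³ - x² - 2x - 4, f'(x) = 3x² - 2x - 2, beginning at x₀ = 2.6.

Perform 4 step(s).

f(x) = x³ - x² - 2x - 4
f'(x) = 3x² - 2x - 2
x₀ = 2.6

Newton-Raphson formula: x_{n+1} = x_n - f(x_n)/f'(x_n)

Iteration 1:
  f(2.600000) = 1.616000
  f'(2.600000) = 13.080000
  x_1 = 2.600000 - 1.616000/13.080000 = 2.476453
Iteration 2:
  f(2.476453) = 0.101909
  f'(2.476453) = 11.445547
  x_2 = 2.476453 - 0.101909/11.445547 = 2.467549
Iteration 3:
  f(2.467549) = 0.000509
  f'(2.467549) = 11.331293
  x_3 = 2.467549 - 0.000509/11.331293 = 2.467504
Iteration 4:
  f(2.467504) = 0.000000
  f'(2.467504) = 11.330718
  x_4 = 2.467504 - 0.000000/11.330718 = 2.467504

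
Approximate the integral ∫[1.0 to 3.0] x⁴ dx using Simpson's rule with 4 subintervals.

f(x) = x⁴
a = 1.0, b = 3.0, n = 4
h = (b - a)/n = 0.500000

Simpson's rule: (h/3)[f(x₀) + 4f(x₁) + 2f(x₂) + ... + f(xₙ)]

x_0 = 1.0000, f(x_0) = 1.000000, coefficient = 1
x_1 = 1.5000, f(x_1) = 5.062500, coefficient = 4
x_2 = 2.0000, f(x_2) = 16.000000, coefficient = 2
x_3 = 2.5000, f(x_3) = 39.062500, coefficient = 4
x_4 = 3.0000, f(x_4) = 81.000000, coefficient = 1

I ≈ (0.500000/3) × 290.500000 = 48.416667
Exact value: 48.400000
Error: 0.016667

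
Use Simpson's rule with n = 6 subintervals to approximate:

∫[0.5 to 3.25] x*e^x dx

f(x) = x*e^x
a = 0.5, b = 3.25, n = 6
h = (b - a)/n = 0.458333

Simpson's rule: (h/3)[f(x₀) + 4f(x₁) + 2f(x₂) + ... + f(xₙ)]

x_0 = 0.5000, f(x_0) = 0.824361, coefficient = 1
x_1 = 0.9583, f(x_1) = 2.498708, coefficient = 4
x_2 = 1.4167, f(x_2) = 5.841417, coefficient = 2
x_3 = 1.8750, f(x_3) = 12.226536, coefficient = 4
x_4 = 2.3333, f(x_4) = 24.061937, coefficient = 2
x_5 = 2.7917, f(x_5) = 45.526995, coefficient = 4
x_6 = 3.2500, f(x_6) = 83.818605, coefficient = 1

I ≈ (0.458333/3) × 385.458628 = 58.889513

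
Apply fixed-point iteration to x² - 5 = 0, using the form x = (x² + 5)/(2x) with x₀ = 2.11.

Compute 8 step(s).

Equation: x² - 5 = 0
Fixed-point form: x = (x² + 5)/(2x)
x₀ = 2.11

x_1 = g(2.110000) = 2.239834
x_2 = g(2.239834) = 2.236071
x_3 = g(2.236071) = 2.236068
x_4 = g(2.236068) = 2.236068
x_5 = g(2.236068) = 2.236068
x_6 = g(2.236068) = 2.236068
x_7 = g(2.236068) = 2.236068
x_8 = g(2.236068) = 2.236068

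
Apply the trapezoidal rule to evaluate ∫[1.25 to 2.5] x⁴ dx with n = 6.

f(x) = x⁴
a = 1.25, b = 2.5, n = 6
h = (b - a)/n = 0.208333

Trapezoidal rule: (h/2)[f(x₀) + 2f(x₁) + 2f(x₂) + ... + f(xₙ)]

x_0 = 1.2500, f(x_0) = 2.441406, coefficient = 1
x_1 = 1.4583, f(x_1) = 4.523006, coefficient = 2
x_2 = 1.6667, f(x_2) = 7.716049, coefficient = 2
x_3 = 1.8750, f(x_3) = 12.359619, coefficient = 2
x_4 = 2.0833, f(x_4) = 18.838011, coefficient = 2
x_5 = 2.2917, f(x_5) = 27.580732, coefficient = 2
x_6 = 2.5000, f(x_6) = 39.062500, coefficient = 1

I ≈ (0.208333/2) × 183.538743 = 19.118619
Exact value: 18.920898
Error: 0.197721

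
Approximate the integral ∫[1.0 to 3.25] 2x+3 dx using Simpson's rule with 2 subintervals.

f(x) = 2x+3
a = 1.0, b = 3.25, n = 2
h = (b - a)/n = 1.125000

Simpson's rule: (h/3)[f(x₀) + 4f(x₁) + 2f(x₂) + ... + f(xₙ)]

x_0 = 1.0000, f(x_0) = 5.000000, coefficient = 1
x_1 = 2.1250, f(x_1) = 7.250000, coefficient = 4
x_2 = 3.2500, f(x_2) = 9.500000, coefficient = 1

I ≈ (1.125000/3) × 43.500000 = 16.312500
Exact value: 16.312500
Error: 0.000000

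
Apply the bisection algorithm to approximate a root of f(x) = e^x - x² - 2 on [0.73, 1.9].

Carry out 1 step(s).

f(x) = e^x - x² - 2
Initial interval: [0.73, 1.9]

Iteration 1:
  c_1 = (0.730000 + 1.900000)/2 = 1.315000
  f(c_1) = f(1.315000) = -0.004474
  f(a) × f(c) ≥ 0, new interval: [1.315000, 1.900000]

After 1 iteration(s), the approximation is c_1 = 1.315000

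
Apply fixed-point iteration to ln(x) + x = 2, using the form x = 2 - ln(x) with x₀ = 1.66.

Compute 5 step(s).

Equation: ln(x) + x = 2
Fixed-point form: x = 2 - ln(x)
x₀ = 1.66

x_1 = g(1.660000) = 1.493182
x_2 = g(1.493182) = 1.599090
x_3 = g(1.599090) = 1.530565
x_4 = g(1.530565) = 1.574363
x_5 = g(1.574363) = 1.546149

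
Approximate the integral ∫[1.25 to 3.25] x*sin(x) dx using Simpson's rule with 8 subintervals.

f(x) = x*sin(x)
a = 1.25, b = 3.25, n = 8
h = (b - a)/n = 0.250000

Simpson's rule: (h/3)[f(x₀) + 4f(x₁) + 2f(x₂) + ... + f(xₙ)]

x_0 = 1.2500, f(x_0) = 1.186231, coefficient = 1
x_1 = 1.5000, f(x_1) = 1.496242, coefficient = 4
x_2 = 1.7500, f(x_2) = 1.721975, coefficient = 2
x_3 = 2.0000, f(x_3) = 1.818595, coefficient = 4
x_4 = 2.2500, f(x_4) = 1.750665, coefficient = 2
x_5 = 2.5000, f(x_5) = 1.496180, coefficient = 4
x_6 = 2.7500, f(x_6) = 1.049568, coefficient = 2
x_7 = 3.0000, f(x_7) = 0.423360, coefficient = 4
x_8 = 3.2500, f(x_8) = -0.351634, coefficient = 1

I ≈ (0.250000/3) × 30.816523 = 2.568044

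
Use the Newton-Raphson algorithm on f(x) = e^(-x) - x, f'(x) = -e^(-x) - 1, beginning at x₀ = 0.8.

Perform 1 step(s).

f(x) = e^(-x) - x
f'(x) = -e^(-x) - 1
x₀ = 0.8

Newton-Raphson formula: x_{n+1} = x_n - f(x_n)/f'(x_n)

Iteration 1:
  f(0.800000) = -0.350671
  f'(0.800000) = -1.449329
  x_1 = 0.800000 - (-0.350671)/(-1.449329) = 0.558046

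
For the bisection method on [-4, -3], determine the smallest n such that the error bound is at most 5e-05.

We need (b-a)/2^n ≤ 5e-05
(-3 - (-4))/2^n ≤ 5e-05
1/2^n ≤ 5e-05
2^n ≥ 20000
n ≥ log₂(20000) = 14.29
n ≥ 15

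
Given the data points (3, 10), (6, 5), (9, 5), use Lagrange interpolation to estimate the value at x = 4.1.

Lagrange interpolation formula:
P(x) = Σ yᵢ × Lᵢ(x)
where Lᵢ(x) = Π_{j≠i} (x - xⱼ)/(xᵢ - xⱼ)

L_0(4.1) = (4.1 - 6)/(3 - 6) × (4.1 - 9)/(3 - 9) = 0.517222
L_1(4.1) = (4.1 - 3)/(6 - 3) × (4.1 - 9)/(6 - 9) = 0.598889
L_2(4.1) = (4.1 - 3)/(9 - 3) × (4.1 - 6)/(9 - 6) = -0.116111

P(4.1) = 10×L_0(4.1) + 5×L_1(4.1) + 5×L_2(4.1)
P(4.1) = 7.586111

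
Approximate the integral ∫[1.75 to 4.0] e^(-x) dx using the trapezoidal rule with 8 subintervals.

f(x) = e^(-x)
a = 1.75, b = 4.0, n = 8
h = (b - a)/n = 0.281250

Trapezoidal rule: (h/2)[f(x₀) + 2f(x₁) + 2f(x₂) + ... + f(xₙ)]

x_0 = 1.7500, f(x_0) = 0.173774, coefficient = 1
x_1 = 2.0312, f(x_1) = 0.131171, coefficient = 2
x_2 = 2.3125, f(x_2) = 0.099013, coefficient = 2
x_3 = 2.5938, f(x_3) = 0.074739, coefficient = 2
x_4 = 2.8750, f(x_4) = 0.056416, coefficient = 2
x_5 = 3.1562, f(x_5) = 0.042585, coefficient = 2
x_6 = 3.4375, f(x_6) = 0.032145, coefficient = 2
x_7 = 3.7188, f(x_7) = 0.024264, coefficient = 2
x_8 = 4.0000, f(x_8) = 0.018316, coefficient = 1

I ≈ (0.281250/2) × 1.112759 = 0.156482
Exact value: 0.155458
Error: 0.001023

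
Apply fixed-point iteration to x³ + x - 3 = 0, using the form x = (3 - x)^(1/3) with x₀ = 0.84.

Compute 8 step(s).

Equation: x³ + x - 3 = 0
Fixed-point form: x = (3 - x)^(1/3)
x₀ = 0.84

x_1 = g(0.840000) = 1.292661
x_2 = g(1.292661) = 1.195198
x_3 = g(1.195198) = 1.217521
x_4 = g(1.217521) = 1.212481
x_5 = g(1.212481) = 1.213622
x_6 = g(1.213622) = 1.213364
x_7 = g(1.213364) = 1.213422
x_8 = g(1.213422) = 1.213409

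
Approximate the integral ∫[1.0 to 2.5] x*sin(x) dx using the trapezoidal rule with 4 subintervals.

f(x) = x*sin(x)
a = 1.0, b = 2.5, n = 4
h = (b - a)/n = 0.375000

Trapezoidal rule: (h/2)[f(x₀) + 2f(x₁) + 2f(x₂) + ... + f(xₙ)]

x_0 = 1.0000, f(x_0) = 0.841471, coefficient = 1
x_1 = 1.3750, f(x_1) = 1.348728, coefficient = 2
x_2 = 1.7500, f(x_2) = 1.721975, coefficient = 2
x_3 = 2.1250, f(x_3) = 1.806930, coefficient = 2
x_4 = 2.5000, f(x_4) = 1.496180, coefficient = 1

I ≈ (0.375000/2) × 12.092917 = 2.267422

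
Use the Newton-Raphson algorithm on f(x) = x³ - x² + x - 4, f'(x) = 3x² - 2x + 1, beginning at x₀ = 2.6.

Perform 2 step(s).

f(x) = x³ - x² + x - 4
f'(x) = 3x² - 2x + 1
x₀ = 2.6

Newton-Raphson formula: x_{n+1} = x_n - f(x_n)/f'(x_n)

Iteration 1:
  f(2.600000) = 9.416000
  f'(2.600000) = 16.080000
  x_1 = 2.600000 - 9.416000/16.080000 = 2.014428
Iteration 2:
  f(2.014428) = 2.130895
  f'(2.014428) = 9.144903
  x_2 = 2.014428 - 2.130895/9.144903 = 1.781413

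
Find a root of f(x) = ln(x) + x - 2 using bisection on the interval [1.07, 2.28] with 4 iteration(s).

f(x) = ln(x) + x - 2
Initial interval: [1.07, 2.28]

Iteration 1:
  c_1 = (1.070000 + 2.280000)/2 = 1.675000
  f(c_1) = f(1.675000) = 0.190813
  f(a) × f(c) < 0, new interval: [1.070000, 1.675000]
Iteration 2:
  c_2 = (1.070000 + 1.675000)/2 = 1.372500
  f(c_2) = f(1.372500) = -0.310866
  f(a) × f(c) ≥ 0, new interval: [1.372500, 1.675000]
Iteration 3:
  c_3 = (1.372500 + 1.675000)/2 = 1.523750
  f(c_3) = f(1.523750) = -0.055076
  f(a) × f(c) ≥ 0, new interval: [1.523750, 1.675000]
Iteration 4:
  c_4 = (1.523750 + 1.675000)/2 = 1.599375
  f(c_4) = f(1.599375) = 0.068988
  f(a) × f(c) < 0, new interval: [1.523750, 1.599375]

After 4 iteration(s), the approximation is c_4 = 1.599375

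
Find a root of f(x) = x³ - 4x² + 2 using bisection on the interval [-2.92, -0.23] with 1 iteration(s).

f(x) = x³ - 4x² + 2
Initial interval: [-2.92, -0.23]

Iteration 1:
  c_1 = (-2.920000 + (-0.230000))/2 = -1.575000
  f(c_1) = f(-1.575000) = -11.829484
  f(a) × f(c) ≥ 0, new interval: [-1.575000, -0.230000]

After 1 iteration(s), the approximation is c_1 = -1.575000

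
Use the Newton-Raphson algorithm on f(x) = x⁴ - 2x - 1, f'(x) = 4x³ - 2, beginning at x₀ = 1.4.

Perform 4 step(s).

f(x) = x⁴ - 2x - 1
f'(x) = 4x³ - 2
x₀ = 1.4

Newton-Raphson formula: x_{n+1} = x_n - f(x_n)/f'(x_n)

Iteration 1:
  f(1.400000) = 0.041600
  f'(1.400000) = 8.976000
  x_1 = 1.400000 - 0.041600/8.976000 = 1.395365
Iteration 2:
  f(1.395365) = 0.000252
  f'(1.395365) = 8.867355
  x_2 = 1.395365 - 0.000252/8.867355 = 1.395337
Iteration 3:
  f(1.395337) = 0.000000
  f'(1.395337) = 8.866691
  x_3 = 1.395337 - 0.000000/8.866691 = 1.395337
Iteration 4:
  f(1.395337) = 0.000000
  f'(1.395337) = 8.866691
  x_4 = 1.395337 - 0.000000/8.866691 = 1.395337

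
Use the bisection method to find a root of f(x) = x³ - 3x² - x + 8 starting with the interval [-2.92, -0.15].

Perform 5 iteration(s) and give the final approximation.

f(x) = x³ - 3x² - x + 8
Initial interval: [-2.92, -0.15]

Iteration 1:
  c_1 = (-2.920000 + (-0.150000))/2 = -1.535000
  f(c_1) = f(-1.535000) = -1.150480
  f(a) × f(c) ≥ 0, new interval: [-1.535000, -0.150000]
Iteration 2:
  c_2 = (-1.535000 + (-0.150000))/2 = -0.842500
  f(c_2) = f(-0.842500) = 6.115069
  f(a) × f(c) < 0, new interval: [-1.535000, -0.842500]
Iteration 3:
  c_3 = (-1.535000 + (-0.842500))/2 = -1.188750
  f(c_3) = f(-1.188750) = 3.269516
  f(a) × f(c) < 0, new interval: [-1.535000, -1.188750]
Iteration 4:
  c_4 = (-1.535000 + (-1.188750))/2 = -1.361875
  f(c_4) = f(-1.361875) = 1.271890
  f(a) × f(c) < 0, new interval: [-1.535000, -1.361875]
Iteration 5:
  c_5 = (-1.535000 + (-1.361875))/2 = -1.448437
  f(c_5) = f(-1.448437) = 0.115744
  f(a) × f(c) < 0, new interval: [-1.535000, -1.448437]

After 5 iteration(s), the approximation is c_5 = -1.448437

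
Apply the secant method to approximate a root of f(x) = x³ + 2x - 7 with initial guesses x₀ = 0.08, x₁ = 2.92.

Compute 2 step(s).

f(x) = x³ + 2x - 7
x₀ = 0.08, x₁ = 2.92

Secant formula: x_{n+1} = x_n - f(x_n)(x_n - x_{n-1})/(f(x_n) - f(x_{n-1}))

Iteration 1:
  f(0.080000) = -6.839488
  f(2.920000) = 23.737088
  x_2 = 2.920000 - 23.737088×(2.920000 - 0.080000)/(23.737088 - (-6.839488))
       = 0.715262
Iteration 2:
  f(2.920000) = 23.737088
  f(0.715262) = -5.203547
  x_3 = 0.715262 - (-5.203547)×(0.715262 - 2.920000)/(-5.203547 - 23.737088)
       = 1.111676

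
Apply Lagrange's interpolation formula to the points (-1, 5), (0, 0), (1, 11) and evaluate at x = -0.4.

Lagrange interpolation formula:
P(x) = Σ yᵢ × Lᵢ(x)
where Lᵢ(x) = Π_{j≠i} (x - xⱼ)/(xᵢ - xⱼ)

L_0(-0.4) = (-0.4 - 0)/(-1 - 0) × (-0.4 - 1)/(-1 - 1) = 0.280000
L_1(-0.4) = (-0.4 - (-1))/(0 - (-1)) × (-0.4 - 1)/(0 - 1) = 0.840000
L_2(-0.4) = (-0.4 - (-1))/(1 - (-1)) × (-0.4 - 0)/(1 - 0) = -0.120000

P(-0.4) = 5×L_0(-0.4) + 0×L_1(-0.4) + 11×L_2(-0.4)
P(-0.4) = 0.080000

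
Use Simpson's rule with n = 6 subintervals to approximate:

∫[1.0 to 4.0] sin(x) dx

f(x) = sin(x)
a = 1.0, b = 4.0, n = 6
h = (b - a)/n = 0.500000

Simpson's rule: (h/3)[f(x₀) + 4f(x₁) + 2f(x₂) + ... + f(xₙ)]

x_0 = 1.0000, f(x_0) = 0.841471, coefficient = 1
x_1 = 1.5000, f(x_1) = 0.997495, coefficient = 4
x_2 = 2.0000, f(x_2) = 0.909297, coefficient = 2
x_3 = 2.5000, f(x_3) = 0.598472, coefficient = 4
x_4 = 3.0000, f(x_4) = 0.141120, coefficient = 2
x_5 = 3.5000, f(x_5) = -0.350783, coefficient = 4
x_6 = 4.0000, f(x_6) = -0.756802, coefficient = 1

I ≈ (0.500000/3) × 7.166239 = 1.194373
Exact value: 1.193946
Error: 0.000427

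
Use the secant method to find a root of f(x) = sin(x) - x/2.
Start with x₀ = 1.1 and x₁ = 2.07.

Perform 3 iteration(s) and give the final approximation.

f(x) = sin(x) - x/2
x₀ = 1.1, x₁ = 2.07

Secant formula: x_{n+1} = x_n - f(x_n)(x_n - x_{n-1})/(f(x_n) - f(x_{n-1}))

Iteration 1:
  f(1.100000) = 0.341207
  f(2.070000) = -0.157036
  x_2 = 2.070000 - (-0.157036)×(2.070000 - 1.100000)/(-0.157036 - 0.341207)
       = 1.764276
Iteration 2:
  f(2.070000) = -0.157036
  f(1.764276) = 0.099203
  x_3 = 1.764276 - 0.099203×(1.764276 - 2.070000)/(0.099203 - (-0.157036))
       = 1.882637
Iteration 3:
  f(1.764276) = 0.099203
  f(1.882637) = 0.010452
  x_4 = 1.882637 - 0.010452×(1.882637 - 1.764276)/(0.010452 - 0.099203)
       = 1.896576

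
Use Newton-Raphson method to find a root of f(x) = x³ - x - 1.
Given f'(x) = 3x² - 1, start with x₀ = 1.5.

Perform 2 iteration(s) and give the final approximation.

f(x) = x³ - x - 1
f'(x) = 3x² - 1
x₀ = 1.5

Newton-Raphson formula: x_{n+1} = x_n - f(x_n)/f'(x_n)

Iteration 1:
  f(1.500000) = 0.875000
  f'(1.500000) = 5.750000
  x_1 = 1.500000 - 0.875000/5.750000 = 1.347826
Iteration 2:
  f(1.347826) = 0.100682
  f'(1.347826) = 4.449905
  x_2 = 1.347826 - 0.100682/4.449905 = 1.325200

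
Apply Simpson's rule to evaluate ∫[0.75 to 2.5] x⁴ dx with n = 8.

f(x) = x⁴
a = 0.75, b = 2.5, n = 8
h = (b - a)/n = 0.218750

Simpson's rule: (h/3)[f(x₀) + 4f(x₁) + 2f(x₂) + ... + f(xₙ)]

x_0 = 0.7500, f(x_0) = 0.316406, coefficient = 1
x_1 = 0.9688, f(x_1) = 0.880738, coefficient = 4
x_2 = 1.1875, f(x_2) = 1.988541, coefficient = 2
x_3 = 1.4062, f(x_3) = 3.910661, coefficient = 4
x_4 = 1.6250, f(x_4) = 6.972900, coefficient = 2
x_5 = 1.8438, f(x_5) = 11.556016, coefficient = 4
x_6 = 2.0625, f(x_6) = 18.095718, coefficient = 2
x_7 = 2.2812, f(x_7) = 27.082673, coefficient = 4
x_8 = 2.5000, f(x_8) = 39.062500, coefficient = 1

I ≈ (0.218750/3) × 267.213577 = 19.484323
Exact value: 19.483789
Error: 0.000534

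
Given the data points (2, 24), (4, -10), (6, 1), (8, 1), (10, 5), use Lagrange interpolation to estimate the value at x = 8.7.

Lagrange interpolation formula:
P(x) = Σ yᵢ × Lᵢ(x)
where Lᵢ(x) = Π_{j≠i} (x - xⱼ)/(xᵢ - xⱼ)

L_0(8.7) = (8.7 - 4)/(2 - 4) × (8.7 - 6)/(2 - 6) × (8.7 - 8)/(2 - 8) × (8.7 - 10)/(2 - 10) = -0.030073
L_1(8.7) = (8.7 - 2)/(4 - 2) × (8.7 - 6)/(4 - 6) × (8.7 - 8)/(4 - 8) × (8.7 - 10)/(4 - 10) = 0.171478
L_2(8.7) = (8.7 - 2)/(6 - 2) × (8.7 - 4)/(6 - 4) × (8.7 - 8)/(6 - 8) × (8.7 - 10)/(6 - 10) = -0.447748
L_3(8.7) = (8.7 - 2)/(8 - 2) × (8.7 - 4)/(8 - 4) × (8.7 - 6)/(8 - 6) × (8.7 - 10)/(8 - 10) = 1.151353
L_4(8.7) = (8.7 - 2)/(10 - 2) × (8.7 - 4)/(10 - 4) × (8.7 - 6)/(10 - 6) × (8.7 - 8)/(10 - 8) = 0.154990

P(8.7) = 24×L_0(8.7) + (-10)×L_1(8.7) + 1×L_2(8.7) + 1×L_3(8.7) + 5×L_4(8.7)
P(8.7) = -0.957971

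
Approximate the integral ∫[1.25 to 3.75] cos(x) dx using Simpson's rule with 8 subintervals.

f(x) = cos(x)
a = 1.25, b = 3.75, n = 8
h = (b - a)/n = 0.312500

Simpson's rule: (h/3)[f(x₀) + 4f(x₁) + 2f(x₂) + ... + f(xₙ)]

x_0 = 1.2500, f(x_0) = 0.315322, coefficient = 1
x_1 = 1.5625, f(x_1) = 0.008296, coefficient = 4
x_2 = 1.8750, f(x_2) = -0.299534, coefficient = 2
x_3 = 2.1875, f(x_3) = -0.578349, coefficient = 4
x_4 = 2.5000, f(x_4) = -0.801144, coefficient = 2
x_5 = 2.8125, f(x_5) = -0.946336, coefficient = 4
x_6 = 3.1250, f(x_6) = -0.999862, coefficient = 2
x_7 = 3.4375, f(x_7) = -0.956538, coefficient = 4
x_8 = 3.7500, f(x_8) = -0.820559, coefficient = 1

I ≈ (0.312500/3) × -14.598023 = -1.520627
Exact value: -1.520546
Error: 0.000082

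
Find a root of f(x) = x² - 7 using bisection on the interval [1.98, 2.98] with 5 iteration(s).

f(x) = x² - 7
Initial interval: [1.98, 2.98]

Iteration 1:
  c_1 = (1.980000 + 2.980000)/2 = 2.480000
  f(c_1) = f(2.480000) = -0.849600
  f(a) × f(c) ≥ 0, new interval: [2.480000, 2.980000]
Iteration 2:
  c_2 = (2.480000 + 2.980000)/2 = 2.730000
  f(c_2) = f(2.730000) = 0.452900
  f(a) × f(c) < 0, new interval: [2.480000, 2.730000]
Iteration 3:
  c_3 = (2.480000 + 2.730000)/2 = 2.605000
  f(c_3) = f(2.605000) = -0.213975
  f(a) × f(c) ≥ 0, new interval: [2.605000, 2.730000]
Iteration 4:
  c_4 = (2.605000 + 2.730000)/2 = 2.667500
  f(c_4) = f(2.667500) = 0.115556
  f(a) × f(c) < 0, new interval: [2.605000, 2.667500]
Iteration 5:
  c_5 = (2.605000 + 2.667500)/2 = 2.636250
  f(c_5) = f(2.636250) = -0.050186
  f(a) × f(c) ≥ 0, new interval: [2.636250, 2.667500]

After 5 iteration(s), the approximation is c_5 = 2.636250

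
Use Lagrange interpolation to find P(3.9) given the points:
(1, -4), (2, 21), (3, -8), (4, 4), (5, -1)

Lagrange interpolation formula:
P(x) = Σ yᵢ × Lᵢ(x)
where Lᵢ(x) = Π_{j≠i} (x - xⱼ)/(xᵢ - xⱼ)

L_0(3.9) = (3.9 - 2)/(1 - 2) × (3.9 - 3)/(1 - 3) × (3.9 - 4)/(1 - 4) × (3.9 - 5)/(1 - 5) = 0.007838
L_1(3.9) = (3.9 - 1)/(2 - 1) × (3.9 - 3)/(2 - 3) × (3.9 - 4)/(2 - 4) × (3.9 - 5)/(2 - 5) = -0.047850
L_2(3.9) = (3.9 - 1)/(3 - 1) × (3.9 - 2)/(3 - 2) × (3.9 - 4)/(3 - 4) × (3.9 - 5)/(3 - 5) = 0.151525
L_3(3.9) = (3.9 - 1)/(4 - 1) × (3.9 - 2)/(4 - 2) × (3.9 - 3)/(4 - 3) × (3.9 - 5)/(4 - 5) = 0.909150
L_4(3.9) = (3.9 - 1)/(5 - 1) × (3.9 - 2)/(5 - 2) × (3.9 - 3)/(5 - 3) × (3.9 - 4)/(5 - 4) = -0.020663

P(3.9) = (-4)×L_0(3.9) + 21×L_1(3.9) + (-8)×L_2(3.9) + 4×L_3(3.9) + (-1)×L_4(3.9)
P(3.9) = 1.408862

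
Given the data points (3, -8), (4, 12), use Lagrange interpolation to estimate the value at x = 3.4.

Lagrange interpolation formula:
P(x) = Σ yᵢ × Lᵢ(x)
where Lᵢ(x) = Π_{j≠i} (x - xⱼ)/(xᵢ - xⱼ)

L_0(3.4) = (3.4 - 4)/(3 - 4) = 0.600000
L_1(3.4) = (3.4 - 3)/(4 - 3) = 0.400000

P(3.4) = (-8)×L_0(3.4) + 12×L_1(3.4)
P(3.4) = 0.000000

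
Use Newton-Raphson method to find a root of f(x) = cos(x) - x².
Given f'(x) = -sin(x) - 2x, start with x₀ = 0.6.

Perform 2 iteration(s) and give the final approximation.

f(x) = cos(x) - x²
f'(x) = -sin(x) - 2x
x₀ = 0.6

Newton-Raphson formula: x_{n+1} = x_n - f(x_n)/f'(x_n)

Iteration 1:
  f(0.600000) = 0.465336
  f'(0.600000) = -1.764642
  x_1 = 0.600000 - 0.465336/(-1.764642) = 0.863700
Iteration 2:
  f(0.863700) = -0.096348
  f'(0.863700) = -2.487650
  x_2 = 0.863700 - (-0.096348)/(-2.487650) = 0.824969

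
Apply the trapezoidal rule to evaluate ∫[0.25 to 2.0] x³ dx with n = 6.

f(x) = x³
a = 0.25, b = 2.0, n = 6
h = (b - a)/n = 0.291667

Trapezoidal rule: (h/2)[f(x₀) + 2f(x₁) + 2f(x₂) + ... + f(xₙ)]

x_0 = 0.2500, f(x_0) = 0.015625, coefficient = 1
x_1 = 0.5417, f(x_1) = 0.158927, coefficient = 2
x_2 = 0.8333, f(x_2) = 0.578704, coefficient = 2
x_3 = 1.1250, f(x_3) = 1.423828, coefficient = 2
x_4 = 1.4167, f(x_4) = 2.843171, coefficient = 2
x_5 = 1.7083, f(x_5) = 4.985605, coefficient = 2
x_6 = 2.0000, f(x_6) = 8.000000, coefficient = 1

I ≈ (0.291667/2) × 27.996094 = 4.082764
Exact value: 3.999023
Error: 0.083740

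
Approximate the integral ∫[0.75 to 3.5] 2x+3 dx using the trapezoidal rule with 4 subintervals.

f(x) = 2x+3
a = 0.75, b = 3.5, n = 4
h = (b - a)/n = 0.687500

Trapezoidal rule: (h/2)[f(x₀) + 2f(x₁) + 2f(x₂) + ... + f(xₙ)]

x_0 = 0.7500, f(x_0) = 4.500000, coefficient = 1
x_1 = 1.4375, f(x_1) = 5.875000, coefficient = 2
x_2 = 2.1250, f(x_2) = 7.250000, coefficient = 2
x_3 = 2.8125, f(x_3) = 8.625000, coefficient = 2
x_4 = 3.5000, f(x_4) = 10.000000, coefficient = 1

I ≈ (0.687500/2) × 58.000000 = 19.937500
Exact value: 19.937500
Error: 0.000000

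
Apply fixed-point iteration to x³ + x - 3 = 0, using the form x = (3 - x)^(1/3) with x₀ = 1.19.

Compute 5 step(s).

Equation: x³ + x - 3 = 0
Fixed-point form: x = (3 - x)^(1/3)
x₀ = 1.19

x_1 = g(1.190000) = 1.218689
x_2 = g(1.218689) = 1.212216
x_3 = g(1.212216) = 1.213682
x_4 = g(1.213682) = 1.213350
x_5 = g(1.213350) = 1.213426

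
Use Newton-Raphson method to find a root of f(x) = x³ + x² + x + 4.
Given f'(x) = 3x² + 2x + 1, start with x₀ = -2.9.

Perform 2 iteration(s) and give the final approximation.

f(x) = x³ + x² + x + 4
f'(x) = 3x² + 2x + 1
x₀ = -2.9

Newton-Raphson formula: x_{n+1} = x_n - f(x_n)/f'(x_n)

Iteration 1:
  f(-2.900000) = -14.879000
  f'(-2.900000) = 20.430000
  x_1 = -2.900000 - (-14.879000)/20.430000 = -2.171708
Iteration 2:
  f(-2.171708) = -3.697856
  f'(-2.171708) = 10.805534
  x_2 = -2.171708 - (-3.697856)/10.805534 = -1.829490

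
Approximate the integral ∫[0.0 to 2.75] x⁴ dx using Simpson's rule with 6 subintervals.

f(x) = x⁴
a = 0.0, b = 2.75, n = 6
h = (b - a)/n = 0.458333

Simpson's rule: (h/3)[f(x₀) + 4f(x₁) + 2f(x₂) + ... + f(xₙ)]

x_0 = 0.0000, f(x_0) = 0.000000, coefficient = 1
x_1 = 0.4583, f(x_1) = 0.044129, coefficient = 4
x_2 = 0.9167, f(x_2) = 0.706067, coefficient = 2
x_3 = 1.3750, f(x_3) = 3.574463, coefficient = 4
x_4 = 1.8333, f(x_4) = 11.297068, coefficient = 2
x_5 = 2.2917, f(x_5) = 27.580732, coefficient = 4
x_6 = 2.7500, f(x_6) = 57.191406, coefficient = 1

I ≈ (0.458333/3) × 205.994973 = 31.471454
Exact value: 31.455273
Error: 0.016181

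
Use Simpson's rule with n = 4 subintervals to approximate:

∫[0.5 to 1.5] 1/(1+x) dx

f(x) = 1/(1+x)
a = 0.5, b = 1.5, n = 4
h = (b - a)/n = 0.250000

Simpson's rule: (h/3)[f(x₀) + 4f(x₁) + 2f(x₂) + ... + f(xₙ)]

x_0 = 0.5000, f(x_0) = 0.666667, coefficient = 1
x_1 = 0.7500, f(x_1) = 0.571429, coefficient = 4
x_2 = 1.0000, f(x_2) = 0.500000, coefficient = 2
x_3 = 1.2500, f(x_3) = 0.444444, coefficient = 4
x_4 = 1.5000, f(x_4) = 0.400000, coefficient = 1

I ≈ (0.250000/3) × 6.130159 = 0.510847
Exact value: 0.510826
Error: 0.000021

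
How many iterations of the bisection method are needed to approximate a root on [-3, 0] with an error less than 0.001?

We need (b-a)/2^n ≤ 0.001
(0 - (-3))/2^n ≤ 0.001
3/2^n ≤ 0.001
2^n ≥ 3000
n ≥ log₂(3000) = 11.55
n ≥ 12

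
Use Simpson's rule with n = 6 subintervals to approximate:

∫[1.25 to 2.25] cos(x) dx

f(x) = cos(x)
a = 1.25, b = 2.25, n = 6
h = (b - a)/n = 0.166667

Simpson's rule: (h/3)[f(x₀) + 4f(x₁) + 2f(x₂) + ... + f(xₙ)]

x_0 = 1.2500, f(x_0) = 0.315322, coefficient = 1
x_1 = 1.4167, f(x_1) = 0.153520, coefficient = 4
x_2 = 1.5833, f(x_2) = -0.012537, coefficient = 2
x_3 = 1.7500, f(x_3) = -0.178246, coefficient = 4
x_4 = 1.9167, f(x_4) = -0.339016, coefficient = 2
x_5 = 2.0833, f(x_5) = -0.490390, coefficient = 4
x_6 = 2.2500, f(x_6) = -0.628174, coefficient = 1

I ≈ (0.166667/3) × -3.076419 = -0.170912
Exact value: -0.170911
Error: 0.000001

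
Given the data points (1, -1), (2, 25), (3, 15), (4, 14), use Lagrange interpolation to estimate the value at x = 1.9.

Lagrange interpolation formula:
P(x) = Σ yᵢ × Lᵢ(x)
where Lᵢ(x) = Π_{j≠i} (x - xⱼ)/(xᵢ - xⱼ)

L_0(1.9) = (1.9 - 2)/(1 - 2) × (1.9 - 3)/(1 - 3) × (1.9 - 4)/(1 - 4) = 0.038500
L_1(1.9) = (1.9 - 1)/(2 - 1) × (1.9 - 3)/(2 - 3) × (1.9 - 4)/(2 - 4) = 1.039500
L_2(1.9) = (1.9 - 1)/(3 - 1) × (1.9 - 2)/(3 - 2) × (1.9 - 4)/(3 - 4) = -0.094500
L_3(1.9) = (1.9 - 1)/(4 - 1) × (1.9 - 2)/(4 - 2) × (1.9 - 3)/(4 - 3) = 0.016500

P(1.9) = (-1)×L_0(1.9) + 25×L_1(1.9) + 15×L_2(1.9) + 14×L_3(1.9)
P(1.9) = 24.762500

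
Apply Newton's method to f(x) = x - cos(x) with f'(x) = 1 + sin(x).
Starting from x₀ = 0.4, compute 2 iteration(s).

f(x) = x - cos(x)
f'(x) = 1 + sin(x)
x₀ = 0.4

Newton-Raphson formula: x_{n+1} = x_n - f(x_n)/f'(x_n)

Iteration 1:
  f(0.400000) = -0.521061
  f'(0.400000) = 1.389418
  x_1 = 0.400000 - (-0.521061)/1.389418 = 0.775021
Iteration 2:
  f(0.775021) = 0.060615
  f'(0.775021) = 1.699731
  x_2 = 0.775021 - 0.060615/1.699731 = 0.739360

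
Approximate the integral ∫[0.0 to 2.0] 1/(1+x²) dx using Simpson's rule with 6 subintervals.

f(x) = 1/(1+x²)
a = 0.0, b = 2.0, n = 6
h = (b - a)/n = 0.333333

Simpson's rule: (h/3)[f(x₀) + 4f(x₁) + 2f(x₂) + ... + f(xₙ)]

x_0 = 0.0000, f(x_0) = 1.000000, coefficient = 1
x_1 = 0.3333, f(x_1) = 0.900000, coefficient = 4
x_2 = 0.6667, f(x_2) = 0.692308, coefficient = 2
x_3 = 1.0000, f(x_3) = 0.500000, coefficient = 4
x_4 = 1.3333, f(x_4) = 0.360000, coefficient = 2
x_5 = 1.6667, f(x_5) = 0.264706, coefficient = 4
x_6 = 2.0000, f(x_6) = 0.200000, coefficient = 1

I ≈ (0.333333/3) × 9.963439 = 1.107049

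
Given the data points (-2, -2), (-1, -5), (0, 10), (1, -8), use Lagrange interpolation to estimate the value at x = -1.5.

Lagrange interpolation formula:
P(x) = Σ yᵢ × Lᵢ(x)
where Lᵢ(x) = Π_{j≠i} (x - xⱼ)/(xᵢ - xⱼ)

L_0(-1.5) = (-1.5 - (-1))/(-2 - (-1)) × (-1.5 - 0)/(-2 - 0) × (-1.5 - 1)/(-2 - 1) = 0.312500
L_1(-1.5) = (-1.5 - (-2))/(-1 - (-2)) × (-1.5 - 0)/(-1 - 0) × (-1.5 - 1)/(-1 - 1) = 0.937500
L_2(-1.5) = (-1.5 - (-2))/(0 - (-2)) × (-1.5 - (-1))/(0 - (-1)) × (-1.5 - 1)/(0 - 1) = -0.312500
L_3(-1.5) = (-1.5 - (-2))/(1 - (-2)) × (-1.5 - (-1))/(1 - (-1)) × (-1.5 - 0)/(1 - 0) = 0.062500

P(-1.5) = (-2)×L_0(-1.5) + (-5)×L_1(-1.5) + 10×L_2(-1.5) + (-8)×L_3(-1.5)
P(-1.5) = -8.937500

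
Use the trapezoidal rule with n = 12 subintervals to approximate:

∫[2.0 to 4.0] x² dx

f(x) = x²
a = 2.0, b = 4.0, n = 12
h = (b - a)/n = 0.166667

Trapezoidal rule: (h/2)[f(x₀) + 2f(x₁) + 2f(x₂) + ... + f(xₙ)]

x_0 = 2.0000, f(x_0) = 4.000000, coefficient = 1
x_1 = 2.1667, f(x_1) = 4.694444, coefficient = 2
x_2 = 2.3333, f(x_2) = 5.444444, coefficient = 2
x_3 = 2.5000, f(x_3) = 6.250000, coefficient = 2
x_4 = 2.6667, f(x_4) = 7.111111, coefficient = 2
x_5 = 2.8333, f(x_5) = 8.027778, coefficient = 2
x_6 = 3.0000, f(x_6) = 9.000000, coefficient = 2
x_7 = 3.1667, f(x_7) = 10.027778, coefficient = 2
x_8 = 3.3333, f(x_8) = 11.111111, coefficient = 2
x_9 = 3.5000, f(x_9) = 12.250000, coefficient = 2
x_10 = 3.6667, f(x_10) = 13.444444, coefficient = 2
x_11 = 3.8333, f(x_11) = 14.694444, coefficient = 2
x_12 = 4.0000, f(x_12) = 16.000000, coefficient = 1

I ≈ (0.166667/2) × 224.111111 = 18.675926
Exact value: 18.666667
Error: 0.009259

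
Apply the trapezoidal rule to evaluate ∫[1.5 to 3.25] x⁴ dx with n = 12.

f(x) = x⁴
a = 1.5, b = 3.25, n = 12
h = (b - a)/n = 0.145833

Trapezoidal rule: (h/2)[f(x₀) + 2f(x₁) + 2f(x₂) + ... + f(xₙ)]

x_0 = 1.5000, f(x_0) = 5.062500, coefficient = 1
x_1 = 1.6458, f(x_1) = 7.337421, coefficient = 2
x_2 = 1.7917, f(x_2) = 10.304546, coefficient = 2
x_3 = 1.9375, f(x_3) = 14.091812, coefficient = 2
x_4 = 2.0833, f(x_4) = 18.838011, coefficient = 2
x_5 = 2.2292, f(x_5) = 24.692790, coefficient = 2
x_6 = 2.3750, f(x_6) = 31.816650, coefficient = 2
x_7 = 2.5208, f(x_7) = 40.380950, coefficient = 2
x_8 = 2.6667, f(x_8) = 50.567901, coefficient = 2
x_9 = 2.8125, f(x_9) = 62.570572, coefficient = 2
x_10 = 2.9583, f(x_10) = 76.592885, coefficient = 2
x_11 = 3.1042, f(x_11) = 92.849619, coefficient = 2
x_12 = 3.2500, f(x_12) = 111.566406, coefficient = 1

I ≈ (0.145833/2) × 976.715220 = 71.218818
Exact value: 70.999414
Error: 0.219404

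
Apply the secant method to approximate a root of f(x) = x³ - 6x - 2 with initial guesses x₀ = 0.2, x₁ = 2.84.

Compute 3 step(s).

f(x) = x³ - 6x - 2
x₀ = 0.2, x₁ = 2.84

Secant formula: x_{n+1} = x_n - f(x_n)(x_n - x_{n-1})/(f(x_n) - f(x_{n-1}))

Iteration 1:
  f(0.200000) = -3.192000
  f(2.840000) = 3.866304
  x_2 = 2.840000 - 3.866304×(2.840000 - 0.200000)/(3.866304 - (-3.192000))
       = 1.393896
Iteration 2:
  f(2.840000) = 3.866304
  f(1.393896) = -7.655111
  x_3 = 1.393896 - (-7.655111)×(1.393896 - 2.840000)/(-7.655111 - 3.866304)
       = 2.354723
Iteration 3:
  f(1.393896) = -7.655111
  f(2.354723) = -3.072058
  x_4 = 2.354723 - (-3.072058)×(2.354723 - 1.393896)/(-3.072058 - (-7.655111))
       = 2.998773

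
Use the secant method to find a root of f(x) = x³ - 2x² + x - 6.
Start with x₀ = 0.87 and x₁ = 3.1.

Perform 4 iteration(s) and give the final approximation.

f(x) = x³ - 2x² + x - 6
x₀ = 0.87, x₁ = 3.1

Secant formula: x_{n+1} = x_n - f(x_n)(x_n - x_{n-1})/(f(x_n) - f(x_{n-1}))

Iteration 1:
  f(0.870000) = -5.985297
  f(3.100000) = 7.671000
  x_2 = 3.100000 - 7.671000×(3.100000 - 0.870000)/(7.671000 - (-5.985297))
       = 1.847367
Iteration 2:
  f(3.100000) = 7.671000
  f(1.847367) = -4.673534
  x_3 = 1.847367 - (-4.673534)×(1.847367 - 3.100000)/(-4.673534 - 7.671000)
       = 2.321603
Iteration 3:
  f(1.847367) = -4.673534
  f(2.321603) = -1.945008
  x_4 = 2.321603 - (-1.945008)×(2.321603 - 1.847367)/(-1.945008 - (-4.673534))
       = 2.659659
Iteration 4:
  f(2.321603) = -1.945008
  f(2.659659) = 1.325940
  x_5 = 2.659659 - 1.325940×(2.659659 - 2.321603)/(1.325940 - (-1.945008))
       = 2.522621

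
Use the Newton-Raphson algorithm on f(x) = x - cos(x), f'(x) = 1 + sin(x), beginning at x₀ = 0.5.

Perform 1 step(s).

f(x) = x - cos(x)
f'(x) = 1 + sin(x)
x₀ = 0.5

Newton-Raphson formula: x_{n+1} = x_n - f(x_n)/f'(x_n)

Iteration 1:
  f(0.500000) = -0.377583
  f'(0.500000) = 1.479426
  x_1 = 0.500000 - (-0.377583)/1.479426 = 0.755222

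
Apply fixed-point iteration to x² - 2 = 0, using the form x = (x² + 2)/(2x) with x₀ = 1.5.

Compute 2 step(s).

Equation: x² - 2 = 0
Fixed-point form: x = (x² + 2)/(2x)
x₀ = 1.5

x_1 = g(1.500000) = 1.416667
x_2 = g(1.416667) = 1.414216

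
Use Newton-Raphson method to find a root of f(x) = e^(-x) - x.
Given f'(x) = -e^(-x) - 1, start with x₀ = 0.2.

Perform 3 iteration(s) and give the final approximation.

f(x) = e^(-x) - x
f'(x) = -e^(-x) - 1
x₀ = 0.2

Newton-Raphson formula: x_{n+1} = x_n - f(x_n)/f'(x_n)

Iteration 1:
  f(0.200000) = 0.618731
  f'(0.200000) = -1.818731
  x_1 = 0.200000 - 0.618731/(-1.818731) = 0.540199
Iteration 2:
  f(0.540199) = 0.042433
  f'(0.540199) = -1.582632
  x_2 = 0.540199 - 0.042433/(-1.582632) = 0.567011
Iteration 3:
  f(0.567011) = 0.000208
  f'(0.567011) = -1.567218
  x_3 = 0.567011 - 0.000208/(-1.567218) = 0.567143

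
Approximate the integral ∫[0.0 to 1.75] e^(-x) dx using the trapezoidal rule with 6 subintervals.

f(x) = e^(-x)
a = 0.0, b = 1.75, n = 6
h = (b - a)/n = 0.291667

Trapezoidal rule: (h/2)[f(x₀) + 2f(x₁) + 2f(x₂) + ... + f(xₙ)]

x_0 = 0.0000, f(x_0) = 1.000000, coefficient = 1
x_1 = 0.2917, f(x_1) = 0.747018, coefficient = 2
x_2 = 0.5833, f(x_2) = 0.558035, coefficient = 2
x_3 = 0.8750, f(x_3) = 0.416862, coefficient = 2
x_4 = 1.1667, f(x_4) = 0.311403, coefficient = 2
x_5 = 1.4583, f(x_5) = 0.232624, coefficient = 2
x_6 = 1.7500, f(x_6) = 0.173774, coefficient = 1

I ≈ (0.291667/2) × 5.705657 = 0.832075
Exact value: 0.826226
Error: 0.005849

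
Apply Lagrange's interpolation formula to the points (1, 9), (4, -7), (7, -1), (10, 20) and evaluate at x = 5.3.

Lagrange interpolation formula:
P(x) = Σ yᵢ × Lᵢ(x)
where Lᵢ(x) = Π_{j≠i} (x - xⱼ)/(xᵢ - xⱼ)

L_0(5.3) = (5.3 - 4)/(1 - 4) × (5.3 - 7)/(1 - 7) × (5.3 - 10)/(1 - 10) = -0.064117
L_1(5.3) = (5.3 - 1)/(4 - 1) × (5.3 - 7)/(4 - 7) × (5.3 - 10)/(4 - 10) = 0.636241
L_2(5.3) = (5.3 - 1)/(7 - 1) × (5.3 - 4)/(7 - 4) × (5.3 - 10)/(7 - 10) = 0.486537
L_3(5.3) = (5.3 - 1)/(10 - 1) × (5.3 - 4)/(10 - 4) × (5.3 - 7)/(10 - 7) = -0.058660

P(5.3) = 9×L_0(5.3) + (-7)×L_1(5.3) + (-1)×L_2(5.3) + 20×L_3(5.3)
P(5.3) = -6.690488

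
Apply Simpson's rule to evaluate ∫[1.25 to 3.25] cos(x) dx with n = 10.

f(x) = cos(x)
a = 1.25, b = 3.25, n = 10
h = (b - a)/n = 0.200000

Simpson's rule: (h/3)[f(x₀) + 4f(x₁) + 2f(x₂) + ... + f(xₙ)]

x_0 = 1.2500, f(x_0) = 0.315322, coefficient = 1
x_1 = 1.4500, f(x_1) = 0.120503, coefficient = 4
x_2 = 1.6500, f(x_2) = -0.079121, coefficient = 2
x_3 = 1.8500, f(x_3) = -0.275590, coefficient = 4
x_4 = 2.0500, f(x_4) = -0.461073, coefficient = 2
x_5 = 2.2500, f(x_5) = -0.628174, coefficient = 4
x_6 = 2.4500, f(x_6) = -0.770231, coefficient = 2
x_7 = 2.6500, f(x_7) = -0.881582, coefficient = 4
x_8 = 2.8500, f(x_8) = -0.957787, coefficient = 2
x_9 = 3.0500, f(x_9) = -0.995808, coefficient = 4
x_10 = 3.2500, f(x_10) = -0.994130, coefficient = 1

I ≈ (0.200000/3) × -15.857838 = -1.057189
Exact value: -1.057180
Error: 0.000009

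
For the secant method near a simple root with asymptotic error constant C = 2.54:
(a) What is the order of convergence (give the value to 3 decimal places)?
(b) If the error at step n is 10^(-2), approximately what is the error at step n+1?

(a) Secant method has superlinear convergence with order φ = (1+√5)/2 ≈ 1.618.
    This means |e_{n+1}| ≈ C|e_n|^1.618.

(b) With |e_n| = 10^(-2) and C = 2.54:
    |e_{n+1}| ≈ 2.54 × (10^(-2))^1.618 = 2.54 × 10^(-3.24)

(a) ≈ 1.618 (golden ratio); (b) |e_{n+1}| ≈ 1.475e-03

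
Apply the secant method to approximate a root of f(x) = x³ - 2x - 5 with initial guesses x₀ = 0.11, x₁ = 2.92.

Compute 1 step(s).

f(x) = x³ - 2x - 5
x₀ = 0.11, x₁ = 2.92

Secant formula: x_{n+1} = x_n - f(x_n)(x_n - x_{n-1})/(f(x_n) - f(x_{n-1}))

Iteration 1:
  f(0.110000) = -5.218669
  f(2.920000) = 14.057088
  x_2 = 2.920000 - 14.057088×(2.920000 - 0.110000)/(14.057088 - (-5.218669))
       = 0.870772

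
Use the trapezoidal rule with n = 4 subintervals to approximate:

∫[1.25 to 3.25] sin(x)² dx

f(x) = sin(x)²
a = 1.25, b = 3.25, n = 4
h = (b - a)/n = 0.500000

Trapezoidal rule: (h/2)[f(x₀) + 2f(x₁) + 2f(x₂) + ... + f(xₙ)]

x_0 = 1.2500, f(x_0) = 0.900572, coefficient = 1
x_1 = 1.7500, f(x_1) = 0.968228, coefficient = 2
x_2 = 2.2500, f(x_2) = 0.605398, coefficient = 2
x_3 = 2.7500, f(x_3) = 0.145665, coefficient = 2
x_4 = 3.2500, f(x_4) = 0.011706, coefficient = 1

I ≈ (0.500000/2) × 4.350861 = 1.087715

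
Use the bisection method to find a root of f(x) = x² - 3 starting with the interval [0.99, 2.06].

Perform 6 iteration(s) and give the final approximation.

f(x) = x² - 3
Initial interval: [0.99, 2.06]

Iteration 1:
  c_1 = (0.990000 + 2.060000)/2 = 1.525000
  f(c_1) = f(1.525000) = -0.674375
  f(a) × f(c) ≥ 0, new interval: [1.525000, 2.060000]
Iteration 2:
  c_2 = (1.525000 + 2.060000)/2 = 1.792500
  f(c_2) = f(1.792500) = 0.213056
  f(a) × f(c) < 0, new interval: [1.525000, 1.792500]
Iteration 3:
  c_3 = (1.525000 + 1.792500)/2 = 1.658750
  f(c_3) = f(1.658750) = -0.248548
  f(a) × f(c) ≥ 0, new interval: [1.658750, 1.792500]
Iteration 4:
  c_4 = (1.658750 + 1.792500)/2 = 1.725625
  f(c_4) = f(1.725625) = -0.022218
  f(a) × f(c) ≥ 0, new interval: [1.725625, 1.792500]
Iteration 5:
  c_5 = (1.725625 + 1.792500)/2 = 1.759062
  f(c_5) = f(1.759062) = 0.094301
  f(a) × f(c) < 0, new interval: [1.725625, 1.759062]
Iteration 6:
  c_6 = (1.725625 + 1.759062)/2 = 1.742344
  f(c_6) = f(1.742344) = 0.035762
  f(a) × f(c) < 0, new interval: [1.725625, 1.742344]

After 6 iteration(s), the approximation is c_6 = 1.742344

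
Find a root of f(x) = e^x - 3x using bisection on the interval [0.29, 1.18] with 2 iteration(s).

f(x) = e^x - 3x
Initial interval: [0.29, 1.18]

Iteration 1:
  c_1 = (0.290000 + 1.180000)/2 = 0.735000
  f(c_1) = f(0.735000) = -0.119518
  f(a) × f(c) < 0, new interval: [0.290000, 0.735000]
Iteration 2:
  c_2 = (0.290000 + 0.735000)/2 = 0.512500
  f(c_2) = f(0.512500) = 0.131960
  f(a) × f(c) ≥ 0, new interval: [0.512500, 0.735000]

After 2 iteration(s), the approximation is c_2 = 0.512500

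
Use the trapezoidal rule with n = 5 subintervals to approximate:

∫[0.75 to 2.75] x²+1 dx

f(x) = x²+1
a = 0.75, b = 2.75, n = 5
h = (b - a)/n = 0.400000

Trapezoidal rule: (h/2)[f(x₀) + 2f(x₁) + 2f(x₂) + ... + f(xₙ)]

x_0 = 0.7500, f(x_0) = 1.562500, coefficient = 1
x_1 = 1.1500, f(x_1) = 2.322500, coefficient = 2
x_2 = 1.5500, f(x_2) = 3.402500, coefficient = 2
x_3 = 1.9500, f(x_3) = 4.802500, coefficient = 2
x_4 = 2.3500, f(x_4) = 6.522500, coefficient = 2
x_5 = 2.7500, f(x_5) = 8.562500, coefficient = 1

I ≈ (0.400000/2) × 44.225000 = 8.845000
Exact value: 8.791667
Error: 0.053333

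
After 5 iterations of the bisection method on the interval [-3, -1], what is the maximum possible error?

Bisection error bound: |error| ≤ (b-a)/2^n
|error| ≤ (-1 - (-3))/2^5 = 2/2^5
|error| ≤ 0.0625000000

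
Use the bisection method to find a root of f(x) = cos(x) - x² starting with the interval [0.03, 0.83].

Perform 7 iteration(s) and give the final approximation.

f(x) = cos(x) - x²
Initial interval: [0.03, 0.83]

Iteration 1:
  c_1 = (0.030000 + 0.830000)/2 = 0.430000
  f(c_1) = f(0.430000) = 0.724066
  f(a) × f(c) ≥ 0, new interval: [0.430000, 0.830000]
Iteration 2:
  c_2 = (0.430000 + 0.830000)/2 = 0.630000
  f(c_2) = f(0.630000) = 0.411128
  f(a) × f(c) ≥ 0, new interval: [0.630000, 0.830000]
Iteration 3:
  c_3 = (0.630000 + 0.830000)/2 = 0.730000
  f(c_3) = f(0.730000) = 0.212274
  f(a) × f(c) ≥ 0, new interval: [0.730000, 0.830000]
Iteration 4:
  c_4 = (0.730000 + 0.830000)/2 = 0.780000
  f(c_4) = f(0.780000) = 0.102514
  f(a) × f(c) ≥ 0, new interval: [0.780000, 0.830000]
Iteration 5:
  c_5 = (0.780000 + 0.830000)/2 = 0.805000
  f(c_5) = f(0.805000) = 0.045086
  f(a) × f(c) ≥ 0, new interval: [0.805000, 0.830000]
Iteration 6:
  c_6 = (0.805000 + 0.830000)/2 = 0.817500
  f(c_6) = f(0.817500) = 0.015741
  f(a) × f(c) ≥ 0, new interval: [0.817500, 0.830000]
Iteration 7:
  c_7 = (0.817500 + 0.830000)/2 = 0.823750
  f(c_7) = f(0.823750) = 0.000911
  f(a) × f(c) ≥ 0, new interval: [0.823750, 0.830000]

After 7 iteration(s), the approximation is c_7 = 0.823750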